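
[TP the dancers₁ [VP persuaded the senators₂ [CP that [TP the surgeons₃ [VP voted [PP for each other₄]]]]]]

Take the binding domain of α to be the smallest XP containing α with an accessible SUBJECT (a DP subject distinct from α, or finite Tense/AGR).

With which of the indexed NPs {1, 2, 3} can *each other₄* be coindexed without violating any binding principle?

*each other* is an anaphor, so Principle A applies: it must be bound in its binding domain.
Binding domain of *each other₄*: the embedded TP, whose subject is the surgeons₃.
*the dancers₁* c-commands the anaphor but is outside its binding domain → cannot satisfy Principle A.
*the senators₂* c-commands the anaphor but is outside its binding domain → cannot satisfy Principle A.
*the surgeons₃* c-commands the anaphor within its binding domain → licit binder.

{3}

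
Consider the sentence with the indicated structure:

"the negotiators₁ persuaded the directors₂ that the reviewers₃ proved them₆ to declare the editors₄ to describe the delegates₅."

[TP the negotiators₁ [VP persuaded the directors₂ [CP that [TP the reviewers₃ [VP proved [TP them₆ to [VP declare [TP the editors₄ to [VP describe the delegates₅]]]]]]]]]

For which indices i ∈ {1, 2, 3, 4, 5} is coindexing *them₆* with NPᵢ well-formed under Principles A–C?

*them* is a pronoun, so Principle B applies: it must be free in its binding domain.
Binding domain of *them₆*: the embedded TP, whose subject is the reviewers₃.
*the negotiators₁* c-commands the pronoun but from outside its binding domain, and is not c-commanded by it → coindexation permitted.
*the directors₂* c-commands the pronoun but from outside its binding domain, and is not c-commanded by it → coindexation permitted.
*the reviewers₃* c-commands the pronoun within its binding domain → coindexation would violate Principle B.
*the editors₄*: the pronoun c-commands this R-expression → coindexation would violate Principle C on *the editors₄*.
*the delegates₅*: the pronoun c-commands this R-expression → coindexation would violate Principle C on *the delegates₅*.

{1, 2}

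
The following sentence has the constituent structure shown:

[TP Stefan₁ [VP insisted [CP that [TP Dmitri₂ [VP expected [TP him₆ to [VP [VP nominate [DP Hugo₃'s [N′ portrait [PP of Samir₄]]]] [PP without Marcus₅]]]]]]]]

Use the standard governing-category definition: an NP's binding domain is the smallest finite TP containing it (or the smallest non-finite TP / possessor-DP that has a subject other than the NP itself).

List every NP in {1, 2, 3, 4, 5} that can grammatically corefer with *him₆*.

{1}

*him* is a pronoun, so Principle B applies: it must be free in its binding domain.
Binding domain of *him₆*: the embedded TP, whose subject is Dmitri₂.
*Stefan₁* c-commands the pronoun but from outside its binding domain, and is not c-commanded by it → coindexation permitted.
*Dmitri₂* c-commands the pronoun within its binding domain → coindexation would violate Principle B.
*Hugo₃*: the pronoun c-commands this R-expression → coindexation would violate Principle C on *Hugo₃*.
*Samir₄*: the pronoun c-commands this R-expression → coindexation would violate Principle C on *Samir₄*.
*Marcus₅*: the pronoun c-commands this R-expression → coindexation would violate Principle C on *Marcus₅*.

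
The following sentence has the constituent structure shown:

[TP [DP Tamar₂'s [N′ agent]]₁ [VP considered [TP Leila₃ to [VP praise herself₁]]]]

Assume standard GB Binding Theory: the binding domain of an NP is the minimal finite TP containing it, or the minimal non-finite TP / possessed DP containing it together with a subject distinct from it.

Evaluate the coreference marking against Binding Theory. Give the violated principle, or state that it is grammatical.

Principle A

The two coindexed NPs are *[Tamar₂'s agent]₁* and *herself₁*.
*herself₁* is an anaphor. Principle A requires it to be bound within its binding domain — the embedded TP, whose subject is Leila₃.
Within that domain it is c-commanded by *Leila₃*, which does not share its index.
*[Tamar₂'s agent]₁* does c-command the anaphor, but from outside its binding domain.
The anaphor is unbound in its domain → Principle A violation.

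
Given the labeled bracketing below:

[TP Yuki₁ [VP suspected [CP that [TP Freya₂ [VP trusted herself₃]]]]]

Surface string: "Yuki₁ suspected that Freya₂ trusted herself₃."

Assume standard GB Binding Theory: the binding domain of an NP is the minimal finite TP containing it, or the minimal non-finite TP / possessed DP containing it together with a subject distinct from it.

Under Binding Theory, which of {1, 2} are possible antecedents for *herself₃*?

*herself* is an anaphor, so Principle A applies: it must be bound in its binding domain.
Binding domain of *herself₃*: the embedded TP, whose subject is Freya₂.
*Yuki₁* c-commands the anaphor but is outside its binding domain → cannot satisfy Principle A.
*Freya₂* c-commands the anaphor within its binding domain → licit binder.

{2}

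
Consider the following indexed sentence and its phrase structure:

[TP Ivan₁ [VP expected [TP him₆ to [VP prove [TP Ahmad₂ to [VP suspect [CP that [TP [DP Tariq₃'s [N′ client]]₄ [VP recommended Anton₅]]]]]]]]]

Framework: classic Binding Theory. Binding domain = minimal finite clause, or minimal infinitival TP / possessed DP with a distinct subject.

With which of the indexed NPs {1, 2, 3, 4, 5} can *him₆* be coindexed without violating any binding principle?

none

*him* is a pronoun, so Principle B applies: it must be free in its binding domain.
Binding domain of *him₆*: the matrix TP, whose subject is Ivan₁.
*Ivan₁* c-commands the pronoun within its binding domain → coindexation would violate Principle B.
*Ahmad₂*: the pronoun c-commands this R-expression → coindexation would violate Principle C on *Ahmad₂*.
*Tariq₃*: the pronoun c-commands this R-expression → coindexation would violate Principle C on *Tariq₃*.
*[Tariq₃'s client]₄*: the pronoun c-commands this R-expression → coindexation would violate Principle C on *[Tariq₃'s client]₄*.
*Anton₅*: the pronoun c-commands this R-expression → coindexation would violate Principle C on *Anton₅*.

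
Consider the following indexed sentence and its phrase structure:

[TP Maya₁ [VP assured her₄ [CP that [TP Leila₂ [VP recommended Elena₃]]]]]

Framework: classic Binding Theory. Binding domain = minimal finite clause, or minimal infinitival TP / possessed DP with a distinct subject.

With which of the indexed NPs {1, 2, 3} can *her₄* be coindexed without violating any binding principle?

none

*her* is a pronoun, so Principle B applies: it must be free in its binding domain.
Binding domain of *her₄*: the matrix TP, whose subject is Maya₁.
*Maya₁* c-commands the pronoun within its binding domain → coindexation would violate Principle B.
*Leila₂*: the pronoun c-commands this R-expression → coindexation would violate Principle C on *Leila₂*.
*Elena₃*: the pronoun c-commands this R-expression → coindexation would violate Principle C on *Elena₃*.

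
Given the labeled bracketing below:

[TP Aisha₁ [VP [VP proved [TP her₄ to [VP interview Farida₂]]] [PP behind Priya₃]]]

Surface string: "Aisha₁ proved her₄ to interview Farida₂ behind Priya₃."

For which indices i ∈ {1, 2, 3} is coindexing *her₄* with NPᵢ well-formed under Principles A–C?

{3}

*her* is a pronoun, so Principle B applies: it must be free in its binding domain.
Binding domain of *her₄*: the matrix TP, whose subject is Aisha₁.
*Aisha₁* c-commands the pronoun within its binding domain → coindexation would violate Principle B.
*Farida₂*: the pronoun c-commands this R-expression → coindexation would violate Principle C on *Farida₂*.
*Priya₃* and the pronoun do not c-command one another → neither Principle B nor Principle C is at stake; coindexation permitted.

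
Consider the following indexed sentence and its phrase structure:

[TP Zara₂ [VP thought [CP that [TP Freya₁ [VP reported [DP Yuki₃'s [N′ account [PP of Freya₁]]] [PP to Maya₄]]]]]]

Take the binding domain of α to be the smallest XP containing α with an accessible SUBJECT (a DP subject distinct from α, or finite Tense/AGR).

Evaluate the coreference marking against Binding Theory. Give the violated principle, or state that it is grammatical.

Principle C

The two coindexed NPs are *Freya₁* (the higher occurrence) and *Freya₁* (the lower occurrence).
*Freya₁* (the lower occurrence) is an R-expression. Principle C requires it to be free everywhere.
*Freya₁* (the higher occurrence) c-commands it and carries the same index.
The R-expression is bound → Principle C violation.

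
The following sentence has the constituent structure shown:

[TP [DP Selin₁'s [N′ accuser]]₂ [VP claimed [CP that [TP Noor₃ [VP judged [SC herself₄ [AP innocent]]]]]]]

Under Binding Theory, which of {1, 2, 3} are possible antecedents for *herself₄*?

{3}

*herself* is an anaphor, so Principle A applies: it must be bound in its binding domain.
Binding domain of *herself₄*: the embedded TP, whose subject is Noor₃.
*Selin₁* does not c-command the anaphor → cannot bind it.
*[Selin₁'s accuser]₂* c-commands the anaphor but is outside its binding domain → cannot satisfy Principle A.
*Noor₃* c-commands the anaphor within its binding domain → licit binder.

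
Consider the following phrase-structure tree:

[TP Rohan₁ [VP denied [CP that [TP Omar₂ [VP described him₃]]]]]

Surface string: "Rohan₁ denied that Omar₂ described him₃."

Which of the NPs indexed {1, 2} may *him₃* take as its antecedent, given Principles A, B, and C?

{1}

*him* is a pronoun, so Principle B applies: it must be free in its binding domain.
Binding domain of *him₃*: the embedded TP, whose subject is Omar₂.
*Rohan₁* c-commands the pronoun but from outside its binding domain, and is not c-commanded by it → coindexation permitted.
*Omar₂* c-commands the pronoun within its binding domain → coindexation would violate Principle B.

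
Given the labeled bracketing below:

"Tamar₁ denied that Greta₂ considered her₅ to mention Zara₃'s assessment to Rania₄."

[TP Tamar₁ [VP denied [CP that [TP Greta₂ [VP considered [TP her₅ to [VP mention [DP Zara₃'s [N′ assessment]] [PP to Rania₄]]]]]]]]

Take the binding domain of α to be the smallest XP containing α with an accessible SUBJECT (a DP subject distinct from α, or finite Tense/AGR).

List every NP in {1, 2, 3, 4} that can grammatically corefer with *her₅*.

*her* is a pronoun, so Principle B applies: it must be free in its binding domain.
Binding domain of *her₅*: the embedded TP, whose subject is Greta₂.
*Tamar₁* c-commands the pronoun but from outside its binding domain, and is not c-commanded by it → coindexation permitted.
*Greta₂* c-commands the pronoun within its binding domain → coindexation would violate Principle B.
*Zara₃*: the pronoun c-commands this R-expression → coindexation would violate Principle C on *Zara₃*.
*Rania₄*: the pronoun c-commands this R-expression → coindexation would violate Principle C on *Rania₄*.

{1}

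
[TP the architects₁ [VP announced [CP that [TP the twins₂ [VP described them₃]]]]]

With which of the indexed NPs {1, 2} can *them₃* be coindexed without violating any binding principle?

*them* is a pronoun, so Principle B applies: it must be free in its binding domain.
Binding domain of *them₃*: the embedded TP, whose subject is the twins₂.
*the architects₁* c-commands the pronoun but from outside its binding domain, and is not c-commanded by it → coindexation permitted.
*the twins₂* c-commands the pronoun within its binding domain → coindexation would violate Principle B.

{1}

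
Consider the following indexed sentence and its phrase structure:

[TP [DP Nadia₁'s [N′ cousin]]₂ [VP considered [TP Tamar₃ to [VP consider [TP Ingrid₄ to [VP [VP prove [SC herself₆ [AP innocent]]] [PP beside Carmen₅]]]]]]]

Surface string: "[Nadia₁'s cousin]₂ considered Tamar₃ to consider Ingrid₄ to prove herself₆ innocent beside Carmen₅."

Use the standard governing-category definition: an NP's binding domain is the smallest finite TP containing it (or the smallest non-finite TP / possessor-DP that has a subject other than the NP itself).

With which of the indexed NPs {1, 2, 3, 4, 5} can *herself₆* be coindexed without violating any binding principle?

*herself* is an anaphor, so Principle A applies: it must be bound in its binding domain.
Binding domain of *herself₆*: the embedded TP, whose subject is Ingrid₄.
*Nadia₁* does not c-command the anaphor → cannot bind it.
*[Nadia₁'s cousin]₂* c-commands the anaphor but is outside its binding domain → cannot satisfy Principle A.
*Tamar₃* c-commands the anaphor but is outside its binding domain → cannot satisfy Principle A.
*Ingrid₄* c-commands the anaphor within its binding domain → licit binder.
*Carmen₅* does not c-command the anaphor → cannot bind it.

{4}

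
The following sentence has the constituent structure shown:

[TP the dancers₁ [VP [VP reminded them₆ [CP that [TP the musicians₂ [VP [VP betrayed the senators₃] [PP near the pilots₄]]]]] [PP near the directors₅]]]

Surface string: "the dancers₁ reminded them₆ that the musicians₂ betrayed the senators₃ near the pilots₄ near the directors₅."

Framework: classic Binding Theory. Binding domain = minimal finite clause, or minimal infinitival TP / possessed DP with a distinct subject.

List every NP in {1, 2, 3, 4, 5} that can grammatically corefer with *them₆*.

{5}

*them* is a pronoun, so Principle B applies: it must be free in its binding domain.
Binding domain of *them₆*: the matrix TP, whose subject is the dancers₁.
*the dancers₁* c-commands the pronoun within its binding domain → coindexation would violate Principle B.
*the musicians₂*: the pronoun c-commands this R-expression → coindexation would violate Principle C on *the musicians₂*.
*the senators₃*: the pronoun c-commands this R-expression → coindexation would violate Principle C on *the senators₃*.
*the pilots₄*: the pronoun c-commands this R-expression → coindexation would violate Principle C on *the pilots₄*.
*the directors₅* and the pronoun do not c-command one another → neither Principle B nor Principle C is at stake; coindexation permitted.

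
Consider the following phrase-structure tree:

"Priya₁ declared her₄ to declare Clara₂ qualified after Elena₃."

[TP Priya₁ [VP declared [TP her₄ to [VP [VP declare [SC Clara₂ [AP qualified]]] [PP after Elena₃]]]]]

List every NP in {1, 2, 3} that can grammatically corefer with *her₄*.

*her* is a pronoun, so Principle B applies: it must be free in its binding domain.
Binding domain of *her₄*: the matrix TP, whose subject is Priya₁.
*Priya₁* c-commands the pronoun within its binding domain → coindexation would violate Principle B.
*Clara₂*: the pronoun c-commands this R-expression → coindexation would violate Principle C on *Clara₂*.
*Elena₃*: the pronoun c-commands this R-expression → coindexation would violate Principle C on *Elena₃*.

none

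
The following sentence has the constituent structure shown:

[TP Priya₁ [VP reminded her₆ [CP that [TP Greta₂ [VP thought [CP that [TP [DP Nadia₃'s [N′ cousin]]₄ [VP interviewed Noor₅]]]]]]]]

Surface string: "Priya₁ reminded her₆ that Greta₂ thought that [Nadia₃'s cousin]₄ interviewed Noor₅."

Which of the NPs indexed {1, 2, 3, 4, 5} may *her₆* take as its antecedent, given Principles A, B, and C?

*her* is a pronoun, so Principle B applies: it must be free in its binding domain.
Binding domain of *her₆*: the matrix TP, whose subject is Priya₁.
*Priya₁* c-commands the pronoun within its binding domain → coindexation would violate Principle B.
*Greta₂*: the pronoun c-commands this R-expression → coindexation would violate Principle C on *Greta₂*.
*Nadia₃*: the pronoun c-commands this R-expression → coindexation would violate Principle C on *Nadia₃*.
*[Nadia₃'s cousin]₄*: the pronoun c-commands this R-expression → coindexation would violate Principle C on *[Nadia₃'s cousin]₄*.
*Noor₅*: the pronoun c-commands this R-expression → coindexation would violate Principle C on *Noor₅*.

none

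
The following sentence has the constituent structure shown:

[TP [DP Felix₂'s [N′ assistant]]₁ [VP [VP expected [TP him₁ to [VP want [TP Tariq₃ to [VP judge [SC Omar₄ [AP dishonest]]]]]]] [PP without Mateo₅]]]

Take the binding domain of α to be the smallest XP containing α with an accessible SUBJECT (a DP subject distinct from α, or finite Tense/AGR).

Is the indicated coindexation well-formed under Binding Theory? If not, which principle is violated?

Principle B

The two coindexed NPs are *[Felix₂'s assistant]₁* and *him₁*.
*him₁* is a pronoun. Its binding domain is the matrix TP, whose subject is [Felix₂'s assistant]₁.
*[Felix₂'s assistant]₁* c-commands it within that domain and carries the same index.
The pronoun is locally bound → Principle B violation.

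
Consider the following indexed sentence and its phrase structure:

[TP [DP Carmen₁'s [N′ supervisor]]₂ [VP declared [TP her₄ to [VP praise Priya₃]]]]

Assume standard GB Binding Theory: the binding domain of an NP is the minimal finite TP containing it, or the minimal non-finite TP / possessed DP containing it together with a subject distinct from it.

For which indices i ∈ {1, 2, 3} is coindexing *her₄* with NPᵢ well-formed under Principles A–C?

{1}

*her* is a pronoun, so Principle B applies: it must be free in its binding domain.
Binding domain of *her₄*: the matrix TP, whose subject is [Carmen₁'s supervisor]₂.
*Carmen₁* and the pronoun do not c-command one another → neither Principle B nor Principle C is at stake; coindexation permitted.
*[Carmen₁'s supervisor]₂* c-commands the pronoun within its binding domain → coindexation would violate Principle B.
*Priya₃*: the pronoun c-commands this R-expression → coindexation would violate Principle C on *Priya₃*.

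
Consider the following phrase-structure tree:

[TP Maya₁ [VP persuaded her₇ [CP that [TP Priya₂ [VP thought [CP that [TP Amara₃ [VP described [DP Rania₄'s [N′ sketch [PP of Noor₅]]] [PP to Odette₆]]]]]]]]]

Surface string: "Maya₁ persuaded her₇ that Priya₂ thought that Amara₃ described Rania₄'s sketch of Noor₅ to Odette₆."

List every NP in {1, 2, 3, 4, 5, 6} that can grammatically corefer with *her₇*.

*her* is a pronoun, so Principle B applies: it must be free in its binding domain.
Binding domain of *her₇*: the matrix TP, whose subject is Maya₁.
*Maya₁* c-commands the pronoun within its binding domain → coindexation would violate Principle B.
*Priya₂*: the pronoun c-commands this R-expression → coindexation would violate Principle C on *Priya₂*.
*Amara₃*: the pronoun c-commands this R-expression → coindexation would violate Principle C on *Amara₃*.
*Rania₄*: the pronoun c-commands this R-expression → coindexation would violate Principle C on *Rania₄*.
*Noor₅*: the pronoun c-commands this R-expression → coindexation would violate Principle C on *Noor₅*.
*Odette₆*: the pronoun c-commands this R-expression → coindexation would violate Principle C on *Odette₆*.

none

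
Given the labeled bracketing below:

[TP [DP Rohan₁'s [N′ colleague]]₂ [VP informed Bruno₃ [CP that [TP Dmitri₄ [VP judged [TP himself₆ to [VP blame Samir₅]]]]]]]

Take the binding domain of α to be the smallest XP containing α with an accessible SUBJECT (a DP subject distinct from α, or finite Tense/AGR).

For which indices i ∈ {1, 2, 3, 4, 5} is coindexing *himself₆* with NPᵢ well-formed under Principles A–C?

{4}

*himself* is an anaphor, so Principle A applies: it must be bound in its binding domain.
Binding domain of *himself₆*: the embedded TP, whose subject is Dmitri₄.
*Rohan₁* does not c-command the anaphor → cannot bind it.
*[Rohan₁'s colleague]₂* c-commands the anaphor but is outside its binding domain → cannot satisfy Principle A.
*Bruno₃* c-commands the anaphor but is outside its binding domain → cannot satisfy Principle A.
*Dmitri₄* c-commands the anaphor within its binding domain → licit binder.
*Samir₅* does not c-command the anaphor → cannot bind it.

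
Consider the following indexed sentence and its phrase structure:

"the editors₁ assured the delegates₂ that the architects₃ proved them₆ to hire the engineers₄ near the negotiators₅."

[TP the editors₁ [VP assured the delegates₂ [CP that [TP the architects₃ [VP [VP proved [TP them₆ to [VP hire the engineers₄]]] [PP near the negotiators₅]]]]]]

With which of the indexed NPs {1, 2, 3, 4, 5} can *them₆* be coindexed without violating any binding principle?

{1, 2, 5}

*them* is a pronoun, so Principle B applies: it must be free in its binding domain.
Binding domain of *them₆*: the embedded TP, whose subject is the architects₃.
*the editors₁* c-commands the pronoun but from outside its binding domain, and is not c-commanded by it → coindexation permitted.
*the delegates₂* c-commands the pronoun but from outside its binding domain, and is not c-commanded by it → coindexation permitted.
*the architects₃* c-commands the pronoun within its binding domain → coindexation would violate Principle B.
*the engineers₄*: the pronoun c-commands this R-expression → coindexation would violate Principle C on *the engineers₄*.
*the negotiators₅* and the pronoun do not c-command one another → neither Principle B nor Principle C is at stake; coindexation permitted.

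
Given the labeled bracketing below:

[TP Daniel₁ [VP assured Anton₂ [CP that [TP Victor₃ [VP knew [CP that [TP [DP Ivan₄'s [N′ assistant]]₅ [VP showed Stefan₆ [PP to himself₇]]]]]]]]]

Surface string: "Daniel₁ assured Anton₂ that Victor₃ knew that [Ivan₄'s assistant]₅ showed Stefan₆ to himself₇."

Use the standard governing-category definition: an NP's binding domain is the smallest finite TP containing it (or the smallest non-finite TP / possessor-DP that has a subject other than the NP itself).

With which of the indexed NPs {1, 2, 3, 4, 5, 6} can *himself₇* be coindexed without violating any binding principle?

{5, 6}

*himself* is an anaphor, so Principle A applies: it must be bound in its binding domain.
Binding domain of *himself₇*: the embedded TP, whose subject is [Ivan₄'s assistant]₅.
*Daniel₁* c-commands the anaphor but is outside its binding domain → cannot satisfy Principle A.
*Anton₂* c-commands the anaphor but is outside its binding domain → cannot satisfy Principle A.
*Victor₃* c-commands the anaphor but is outside its binding domain → cannot satisfy Principle A.
*Ivan₄* does not c-command the anaphor → cannot bind it.
*[Ivan₄'s assistant]₅* c-commands the anaphor within its binding domain → licit binder.
*Stefan₆* c-commands the anaphor within its binding domain → licit binder.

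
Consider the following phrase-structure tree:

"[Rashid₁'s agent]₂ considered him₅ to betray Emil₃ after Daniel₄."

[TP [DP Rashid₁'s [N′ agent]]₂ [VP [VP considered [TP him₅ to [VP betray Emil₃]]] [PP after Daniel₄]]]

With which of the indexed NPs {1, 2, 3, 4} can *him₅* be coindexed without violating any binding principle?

*him* is a pronoun, so Principle B applies: it must be free in its binding domain.
Binding domain of *him₅*: the matrix TP, whose subject is [Rashid₁'s agent]₂.
*Rashid₁* and the pronoun do not c-command one another → neither Principle B nor Principle C is at stake; coindexation permitted.
*[Rashid₁'s agent]₂* c-commands the pronoun within its binding domain → coindexation would violate Principle B.
*Emil₃*: the pronoun c-commands this R-expression → coindexation would violate Principle C on *Emil₃*.
*Daniel₄* and the pronoun do not c-command one another → neither Principle B nor Principle C is at stake; coindexation permitted.

{1, 4}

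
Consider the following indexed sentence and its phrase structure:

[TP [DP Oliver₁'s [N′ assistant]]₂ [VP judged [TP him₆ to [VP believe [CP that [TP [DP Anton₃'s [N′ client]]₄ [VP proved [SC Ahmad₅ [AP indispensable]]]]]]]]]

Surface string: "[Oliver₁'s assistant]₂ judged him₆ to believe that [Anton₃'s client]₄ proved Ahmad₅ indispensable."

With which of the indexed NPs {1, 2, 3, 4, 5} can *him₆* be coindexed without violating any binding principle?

{1}

*him* is a pronoun, so Principle B applies: it must be free in its binding domain.
Binding domain of *him₆*: the matrix TP, whose subject is [Oliver₁'s assistant]₂.
*Oliver₁* and the pronoun do not c-command one another → neither Principle B nor Principle C is at stake; coindexation permitted.
*[Oliver₁'s assistant]₂* c-commands the pronoun within its binding domain → coindexation would violate Principle B.
*Anton₃*: the pronoun c-commands this R-expression → coindexation would violate Principle C on *Anton₃*.
*[Anton₃'s client]₄*: the pronoun c-commands this R-expression → coindexation would violate Principle C on *[Anton₃'s client]₄*.
*Ahmad₅*: the pronoun c-commands this R-expression → coindexation would violate Principle C on *Ahmad₅*.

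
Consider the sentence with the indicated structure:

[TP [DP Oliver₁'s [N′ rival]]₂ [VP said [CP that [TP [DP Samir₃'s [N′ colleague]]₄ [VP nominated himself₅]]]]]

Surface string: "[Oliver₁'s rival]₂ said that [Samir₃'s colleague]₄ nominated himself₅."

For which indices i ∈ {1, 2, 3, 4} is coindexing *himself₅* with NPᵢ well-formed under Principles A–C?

{4}

*himself* is an anaphor, so Principle A applies: it must be bound in its binding domain.
Binding domain of *himself₅*: the embedded TP, whose subject is [Samir₃'s colleague]₄.
*Oliver₁* does not c-command the anaphor → cannot bind it.
*[Oliver₁'s rival]₂* c-commands the anaphor but is outside its binding domain → cannot satisfy Principle A.
*Samir₃* does not c-command the anaphor → cannot bind it.
*[Samir₃'s colleague]₄* c-commands the anaphor within its binding domain → licit binder.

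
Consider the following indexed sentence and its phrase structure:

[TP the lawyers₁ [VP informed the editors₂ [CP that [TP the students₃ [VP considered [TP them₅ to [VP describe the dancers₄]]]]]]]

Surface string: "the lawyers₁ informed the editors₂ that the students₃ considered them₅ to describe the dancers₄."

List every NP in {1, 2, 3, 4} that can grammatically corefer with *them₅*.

*them* is a pronoun, so Principle B applies: it must be free in its binding domain.
Binding domain of *them₅*: the embedded TP, whose subject is the students₃.
*the lawyers₁* c-commands the pronoun but from outside its binding domain, and is not c-commanded by it → coindexation permitted.
*the editors₂* c-commands the pronoun but from outside its binding domain, and is not c-commanded by it → coindexation permitted.
*the students₃* c-commands the pronoun within its binding domain → coindexation would violate Principle B.
*the dancers₄*: the pronoun c-commands this R-expression → coindexation would violate Principle C on *the dancers₄*.

{1, 2}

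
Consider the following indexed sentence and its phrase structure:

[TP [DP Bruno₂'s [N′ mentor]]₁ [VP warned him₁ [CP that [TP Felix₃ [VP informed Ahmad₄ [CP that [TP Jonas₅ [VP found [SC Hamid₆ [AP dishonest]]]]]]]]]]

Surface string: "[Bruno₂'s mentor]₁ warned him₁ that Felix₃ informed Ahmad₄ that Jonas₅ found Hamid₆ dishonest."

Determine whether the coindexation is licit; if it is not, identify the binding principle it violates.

Principle B

The two coindexed NPs are *[Bruno₂'s mentor]₁* and *him₁*.
*him₁* is a pronoun. Its binding domain is the matrix TP, whose subject is [Bruno₂'s mentor]₁.
*[Bruno₂'s mentor]₁* c-commands it within that domain and carries the same index.
The pronoun is locally bound → Principle B violation.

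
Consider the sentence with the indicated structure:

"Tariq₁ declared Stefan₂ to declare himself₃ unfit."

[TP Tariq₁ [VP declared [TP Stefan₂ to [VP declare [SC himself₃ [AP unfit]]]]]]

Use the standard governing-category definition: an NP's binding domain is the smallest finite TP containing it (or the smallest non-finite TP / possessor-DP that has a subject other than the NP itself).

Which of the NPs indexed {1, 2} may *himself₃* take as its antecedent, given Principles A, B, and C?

*himself* is an anaphor, so Principle A applies: it must be bound in its binding domain.
Binding domain of *himself₃*: the embedded TP, whose subject is Stefan₂.
*Tariq₁* c-commands the anaphor but is outside its binding domain → cannot satisfy Principle A.
*Stefan₂* c-commands the anaphor within its binding domain → licit binder.

{2}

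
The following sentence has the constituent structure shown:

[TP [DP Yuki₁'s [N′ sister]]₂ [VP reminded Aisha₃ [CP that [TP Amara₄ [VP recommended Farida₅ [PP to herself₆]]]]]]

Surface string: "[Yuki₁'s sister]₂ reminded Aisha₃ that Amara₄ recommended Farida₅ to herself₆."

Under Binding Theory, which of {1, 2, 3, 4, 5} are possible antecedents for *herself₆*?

{4, 5}

*herself* is an anaphor, so Principle A applies: it must be bound in its binding domain.
Binding domain of *herself₆*: the embedded TP, whose subject is Amara₄.
*Yuki₁* does not c-command the anaphor → cannot bind it.
*[Yuki₁'s sister]₂* c-commands the anaphor but is outside its binding domain → cannot satisfy Principle A.
*Aisha₃* c-commands the anaphor but is outside its binding domain → cannot satisfy Principle A.
*Amara₄* c-commands the anaphor within its binding domain → licit binder.
*Farida₅* c-commands the anaphor within its binding domain → licit binder.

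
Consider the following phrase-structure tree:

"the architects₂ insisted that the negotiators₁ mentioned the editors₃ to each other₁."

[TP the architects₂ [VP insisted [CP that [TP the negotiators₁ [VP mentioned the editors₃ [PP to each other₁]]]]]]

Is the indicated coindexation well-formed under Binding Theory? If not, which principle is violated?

grammatical

The two coindexed NPs are *the negotiators₁* and *each other₁*.
*each other₁* is an anaphor; its binding domain is the embedded TP, whose subject is the negotiators₁. *the negotiators₁* c-commands it within that domain and shares its index, so Principle A is satisfied.
*the negotiators₁* is an R-expression; *each other₁* does not c-command it, and no other NP shares its index, so Principle C is satisfied.
All principles are respected.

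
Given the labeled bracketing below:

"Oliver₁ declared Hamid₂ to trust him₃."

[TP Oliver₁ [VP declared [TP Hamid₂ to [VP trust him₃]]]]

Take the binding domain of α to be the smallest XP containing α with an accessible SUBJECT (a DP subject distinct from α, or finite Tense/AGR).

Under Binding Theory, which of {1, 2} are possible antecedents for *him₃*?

*him* is a pronoun, so Principle B applies: it must be free in its binding domain.
Binding domain of *him₃*: the embedded TP, whose subject is Hamid₂.
*Oliver₁* c-commands the pronoun but from outside its binding domain, and is not c-commanded by it → coindexation permitted.
*Hamid₂* c-commands the pronoun within its binding domain → coindexation would violate Principle B.

{1}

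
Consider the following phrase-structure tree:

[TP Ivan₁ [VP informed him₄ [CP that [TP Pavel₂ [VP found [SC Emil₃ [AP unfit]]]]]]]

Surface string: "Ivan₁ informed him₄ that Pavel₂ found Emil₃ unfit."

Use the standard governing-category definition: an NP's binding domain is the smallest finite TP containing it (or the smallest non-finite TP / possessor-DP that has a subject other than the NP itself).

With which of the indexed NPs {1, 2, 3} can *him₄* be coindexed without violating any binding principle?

*him* is a pronoun, so Principle B applies: it must be free in its binding domain.
Binding domain of *him₄*: the matrix TP, whose subject is Ivan₁.
*Ivan₁* c-commands the pronoun within its binding domain → coindexation would violate Principle B.
*Pavel₂*: the pronoun c-commands this R-expression → coindexation would violate Principle C on *Pavel₂*.
*Emil₃*: the pronoun c-commands this R-expression → coindexation would violate Principle C on *Emil₃*.

none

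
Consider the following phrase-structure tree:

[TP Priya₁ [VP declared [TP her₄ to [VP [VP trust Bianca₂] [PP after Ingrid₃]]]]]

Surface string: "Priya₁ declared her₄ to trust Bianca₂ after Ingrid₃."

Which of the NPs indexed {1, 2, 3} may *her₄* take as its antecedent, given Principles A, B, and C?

*her* is a pronoun, so Principle B applies: it must be free in its binding domain.
Binding domain of *her₄*: the matrix TP, whose subject is Priya₁.
*Priya₁* c-commands the pronoun within its binding domain → coindexation would violate Principle B.
*Bianca₂*: the pronoun c-commands this R-expression → coindexation would violate Principle C on *Bianca₂*.
*Ingrid₃*: the pronoun c-commands this R-expression → coindexation would violate Principle C on *Ingrid₃*.

none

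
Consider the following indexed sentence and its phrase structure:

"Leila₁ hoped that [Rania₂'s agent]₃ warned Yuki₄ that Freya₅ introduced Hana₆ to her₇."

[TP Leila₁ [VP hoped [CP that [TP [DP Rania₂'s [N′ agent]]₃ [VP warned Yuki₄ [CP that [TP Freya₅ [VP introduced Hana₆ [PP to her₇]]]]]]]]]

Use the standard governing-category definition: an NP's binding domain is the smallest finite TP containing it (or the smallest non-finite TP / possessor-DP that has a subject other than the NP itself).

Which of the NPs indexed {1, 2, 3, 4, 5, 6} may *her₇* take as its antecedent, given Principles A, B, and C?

{1, 2, 3, 4}

*her* is a pronoun, so Principle B applies: it must be free in its binding domain.
Binding domain of *her₇*: the embedded TP, whose subject is Freya₅.
*Leila₁* c-commands the pronoun but from outside its binding domain, and is not c-commanded by it → coindexation permitted.
*Rania₂* and the pronoun do not c-command one another → neither Principle B nor Principle C is at stake; coindexation permitted.
*[Rania₂'s agent]₃* c-commands the pronoun but from outside its binding domain, and is not c-commanded by it → coindexation permitted.
*Yuki₄* c-commands the pronoun but from outside its binding domain, and is not c-commanded by it → coindexation permitted.
*Freya₅* c-commands the pronoun within its binding domain → coindexation would violate Principle B.
*Hana₆* c-commands the pronoun within its binding domain → coindexation would violate Principle B.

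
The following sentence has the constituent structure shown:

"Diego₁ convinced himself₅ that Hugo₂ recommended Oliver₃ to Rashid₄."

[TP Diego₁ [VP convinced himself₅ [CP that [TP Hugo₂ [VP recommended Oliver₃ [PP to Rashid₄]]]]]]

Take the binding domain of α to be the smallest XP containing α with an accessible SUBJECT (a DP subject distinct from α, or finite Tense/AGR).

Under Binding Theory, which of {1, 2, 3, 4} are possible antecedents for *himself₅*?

*himself* is an anaphor, so Principle A applies: it must be bound in its binding domain.
Binding domain of *himself₅*: the matrix TP, whose subject is Diego₁.
*Diego₁* c-commands the anaphor within its binding domain → licit binder.
*Hugo₂* does not c-command the anaphor → cannot bind it.
*Oliver₃* does not c-command the anaphor → cannot bind it.
*Rashid₄* does not c-command the anaphor → cannot bind it.

{1}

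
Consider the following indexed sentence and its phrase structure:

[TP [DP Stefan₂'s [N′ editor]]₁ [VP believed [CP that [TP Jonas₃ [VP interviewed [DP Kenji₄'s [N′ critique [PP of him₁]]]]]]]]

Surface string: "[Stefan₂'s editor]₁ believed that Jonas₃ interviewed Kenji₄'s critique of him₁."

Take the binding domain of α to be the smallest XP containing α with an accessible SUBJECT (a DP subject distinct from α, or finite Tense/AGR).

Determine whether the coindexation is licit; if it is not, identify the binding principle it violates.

The two coindexed NPs are *[Stefan₂'s editor]₁* and *him₁*.
*him₁* is a pronoun; its binding domain is the possessed DP, whose subject is Kenji₄. Within that domain it is c-commanded only by *Kenji₄*, which carries a different index — the pronoun is free locally, so Principle B holds.
*[Stefan₂'s editor]₁* is an R-expression; *him₁* does not c-command it, and no other NP shares its index, so Principle C is satisfied.
All principles are respected.

grammatical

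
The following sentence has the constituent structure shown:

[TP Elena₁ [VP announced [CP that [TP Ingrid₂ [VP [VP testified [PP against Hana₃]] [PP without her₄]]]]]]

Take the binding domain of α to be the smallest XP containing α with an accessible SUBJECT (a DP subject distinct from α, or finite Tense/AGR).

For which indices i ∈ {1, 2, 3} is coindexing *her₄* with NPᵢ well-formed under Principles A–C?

{1, 3}

*her* is a pronoun, so Principle B applies: it must be free in its binding domain.
Binding domain of *her₄*: the embedded TP, whose subject is Ingrid₂.
*Elena₁* c-commands the pronoun but from outside its binding domain, and is not c-commanded by it → coindexation permitted.
*Ingrid₂* c-commands the pronoun within its binding domain → coindexation would violate Principle B.
*Hana₃* and the pronoun do not c-command one another → neither Principle B nor Principle C is at stake; coindexation permitted.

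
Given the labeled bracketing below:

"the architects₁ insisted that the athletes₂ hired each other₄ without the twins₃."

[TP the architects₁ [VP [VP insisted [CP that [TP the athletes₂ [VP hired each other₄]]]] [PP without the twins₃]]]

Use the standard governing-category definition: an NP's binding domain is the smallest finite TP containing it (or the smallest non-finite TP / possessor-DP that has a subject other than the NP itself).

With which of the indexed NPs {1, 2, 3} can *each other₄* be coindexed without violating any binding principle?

{2}

*each other* is an anaphor, so Principle A applies: it must be bound in its binding domain.
Binding domain of *each other₄*: the embedded TP, whose subject is the athletes₂.
*the architects₁* c-commands the anaphor but is outside its binding domain → cannot satisfy Principle A.
*the athletes₂* c-commands the anaphor within its binding domain → licit binder.
*the twins₃* does not c-command the anaphor → cannot bind it.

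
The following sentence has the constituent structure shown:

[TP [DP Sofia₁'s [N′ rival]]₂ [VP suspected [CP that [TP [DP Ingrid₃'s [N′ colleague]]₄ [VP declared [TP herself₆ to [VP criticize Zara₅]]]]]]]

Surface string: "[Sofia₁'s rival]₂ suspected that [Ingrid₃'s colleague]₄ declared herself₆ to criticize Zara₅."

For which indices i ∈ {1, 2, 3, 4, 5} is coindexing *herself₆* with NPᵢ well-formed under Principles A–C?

{4}

*herself* is an anaphor, so Principle A applies: it must be bound in its binding domain.
Binding domain of *herself₆*: the embedded TP, whose subject is [Ingrid₃'s colleague]₄.
*Sofia₁* does not c-command the anaphor → cannot bind it.
*[Sofia₁'s rival]₂* c-commands the anaphor but is outside its binding domain → cannot satisfy Principle A.
*Ingrid₃* does not c-command the anaphor → cannot bind it.
*[Ingrid₃'s colleague]₄* c-commands the anaphor within its binding domain → licit binder.
*Zara₅* does not c-command the anaphor → cannot bind it.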